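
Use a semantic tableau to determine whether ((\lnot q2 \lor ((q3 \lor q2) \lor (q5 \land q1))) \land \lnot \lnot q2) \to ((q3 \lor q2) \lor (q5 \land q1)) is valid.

Valid

Assume the negation and expand:
Initial set: {\lnot (((\lnot q2 \lor ((q3 \lor q2) \lor (q5 \land q1))) \land \lnot \lnot q2) \to ((q3 \lor q2) \lor (q5 \land q1)))}.
\lnot (((\lnot q2 \lor ((q3 \lor q2) \lor (q5 \land q1))) \land \lnot \lnot q2) \to ((q3 \lor q2) \lor (q5 \land q1))): α-rule — add ((\lnot q2 \lor ((q3 \lor q2) \lor (q5 \land q1))) \land \lnot \lnot q2), \lnot ((q3 \lor q2) \lor (q5 \land q1)).
((\lnot q2 \lor ((q3 \lor q2) \lor (q5 \land q1))) \land \lnot \lnot q2): α-rule — add (\lnot q2 \lor ((q3 \lor q2) \lor (q5 \land q1))), \lnot \lnot q2.
\lnot ((q3 \lor q2) \lor (q5 \land q1)): α-rule — add \lnot (q3 \lor q2), \lnot (q5 \land q1).
\lnot \lnot q2: drop double negation, giving q2.
\lnot (q3 \lor q2): α-rule — add \lnot q3, \lnot q2.
× closes — contains both q2 and \lnot q2.
All 1 branch closes.
Every branch closed, so the negation is unsatisfiable and the formula is valid.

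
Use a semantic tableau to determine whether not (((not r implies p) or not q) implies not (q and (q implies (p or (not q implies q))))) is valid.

Assume the negation and expand:
Initial set: {not not (((not r implies p) or not q) implies not (q and (q implies (p or (not q implies q)))))}.
not not (((not r implies p) or not q) implies not (q and (q implies (p or (not q implies q))))): β-rule — branch into not ((not r implies p) or not q)  //  not (q and (q implies (p or (not q implies q)))).
  branch 1 (add not ((not r implies p) or not q)):
    not ((not r implies p) or not q): α-rule — add not (not r implies p), not not q.
    not (not r implies p): α-rule — add not r, not p.
    ○ open, literals {p=0, q=1, r=0}.
  branch 2 (add not (q and (q implies (p or (not q implies q))))):
    not (q and (q implies (p or (not q implies q)))): β-rule — branch into not q  //  not (q implies (p or (not q implies q))).
      branch 2.1 (add not q):
        ○ open, literals {q=0}.
      branch 2.2 (add not (q implies (p or (not q implies q)))):
        not (q implies (p or (not q implies q))): α-rule — add q, not (p or (not q implies q)).
        not (p or (not q implies q)): α-rule — add not p, not (not q implies q).
        not (not q implies q): α-rule — add not q, not q.
        × closes — contains both q and not q.
1 branch closed, 2 open.
An open branch gives a countermodel: p=0, q=1, r=0 (unmentioned atoms arbitrary); under it the original formula is false.

Not valid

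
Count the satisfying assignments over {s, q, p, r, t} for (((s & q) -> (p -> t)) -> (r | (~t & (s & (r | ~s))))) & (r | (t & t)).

Initial set: {T ((((s & q) -> (p -> t)) -> (r | (~t & (s & (r | ~s))))) & (r | (t & t)))}.
T ((((s & q) -> (p -> t)) -> (r | (~t & (s & (r | ~s))))) & (r | (t & t))): α-rule — add T (((s & q) -> (p -> t)) -> (r | (~t & (s & (r | ~s))))), T (r | (t & t)).
T (((s & q) -> (p -> t)) -> (r | (~t & (s & (r | ~s))))): β-rule — branch into F ((s & q) -> (p -> t))  //  T (r | (~t & (s & (r | ~s)))).
  branch 1 (add F ((s & q) -> (p -> t))):
    F ((s & q) -> (p -> t)): α-rule — add T (s & q), F (p -> t).
    T (s & q): α-rule — add T s, T q.
    F (p -> t): α-rule — add T p, F t.
    T (r | (t & t)): β-rule — branch into T r  //  T (t & t).
      branch 1.1 (add T r):
        ○ open, literals {p=true, q=true, r=true, s=true, t=false}.
      branch 1.2 (add T (t & t)):
        T (t & t): α-rule — add T t, T t.
        × closes — contains both t and ~t.
  branch 2 (add T (r | (~t & (s & (r | ~s))))):
    T (r | (t & t)): β-rule — branch into T r  //  T (t & t).
      branch 2.1 (add T r):
        T (r | (~t & (s & (r | ~s)))): β-rule — branch into T r  //  T (~t & (s & (r | ~s))).
          branch 2.1.1 (add T r):
            ○ open, literals {r=true}.
          branch 2.1.2 (add T (~t & (s & (r | ~s)))):
            T (~t & (s & (r | ~s))): α-rule — add T ~t, T (s & (r | ~s)).
            T (s & (r | ~s)): α-rule — add T s, T (r | ~s).
            T (r | ~s): β-rule — branch into T r  //  T ~s.
              branch 2.1.2.1 (add T r):
                ○ open, literals {r=true, s=true, t=false}.
              branch 2.1.2.2 (add T ~s):
                × closes — contains both s and ~s.
      branch 2.2 (add T (t & t)):
        T (t & t): α-rule — add T t, T t.
        T (r | (~t & (s & (r | ~s)))): β-rule — branch into T r  //  T (~t & (s & (r | ~s))).
          branch 2.2.1 (add T r):
            ○ open, literals {r=true, t=true}.
          branch 2.2.2 (add T (~t & (s & (r | ~s)))):
            T (~t & (s & (r | ~s))): α-rule — add T ~t, T (s & (r | ~s)).
            × closes — contains both t and ~t.
3 branches closed, 4 open.
Each open branch fixes some atoms; the unmentioned ones are free. Counting distinct full assignments: branch {p=true, q=true, r=true, s=true, t=false} (none free) contributes 1 new; branch {r=true} (s, q, p, t) contributes 15 new; branch {r=true, s=true, t=false} (q, p) contributes 0 new; branch {r=true, t=true} (s, q, p) contributes 0 new. Total: 16.

16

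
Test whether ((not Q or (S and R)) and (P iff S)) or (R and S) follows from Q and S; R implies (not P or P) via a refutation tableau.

No

Initial set: {(Q and S); (R implies (not P or P)); not (((not Q or (S and R)) and (P iff S)) or (R and S))}.
(Q and S): α-rule — add Q, S.
not (((not Q or (S and R)) and (P iff S)) or (R and S)): α-rule — add not ((not Q or (S and R)) and (P iff S)), not (R and S).
(R implies (not P or P)): β-rule — branch into not R  //  (not P or P).
  branch 1 (add not R):
    not ((not Q or (S and R)) and (P iff S)): β-rule — branch into not (not Q or (S and R))  //  not (P iff S).
      branch 1.1 (add not (not Q or (S and R))):
        not (not Q or (S and R)): α-rule — add not not Q, not (S and R).
        not (R and S): β-rule — branch into not R  //  not S.
          branch 1.1.1 (add not R):
            not (S and R): β-rule — branch into not S  //  not R.
              branch 1.1.1.1 (add not S):
                × closes — contains both S and not S.
              branch 1.1.1.2 (add not R):
                ○ open, literals {Q=1, R=0, S=1}.
          branch 1.1.2 (add not S):
            × closes — contains both S and not S.
      branch 1.2 (add not (P iff S)):
        not (R and S): β-rule — branch into not R  //  not S.
          branch 1.2.1 (add not R):
            not (P iff S): β-rule — branch into P, not S  //  not P, S.
              branch 1.2.1.1 (add P, not S):
                × closes — contains both S and not S.
              branch 1.2.1.2 (add not P, S):
                ○ open, literals {P=0, Q=1, R=0, S=1}.
          branch 1.2.2 (add not S):
            × closes — contains both S and not S.
  branch 2 (add (not P or P)):
    not ((not Q or (S and R)) and (P iff S)): β-rule — branch into not (not Q or (S and R))  //  not (P iff S).
      branch 2.1 (add not (not Q or (S and R))):
        not (not Q or (S and R)): α-rule — add not not Q, not (S and R).
        not (R and S): β-rule — branch into not R  //  not S.
          branch 2.1.1 (add not R):
            (not P or P): β-rule — branch into not P  //  P.
              branch 2.1.1.1 (add not P):
                not (S and R): β-rule — branch into not S  //  not R.
                  branch 2.1.1.1.1 (add not S):
                    × closes — contains both S and not S.
                  branch 2.1.1.1.2 (add not R):
                    ○ open, literals {P=0, Q=1, R=0, S=1}.
              branch 2.1.1.2 (add P):
                not (S and R): β-rule — branch into not S  //  not R.
                  branch 2.1.1.2.1 (add not S):
                    × closes — contains both S and not S.
                  branch 2.1.1.2.2 (add not R):
                    ○ open, literals {P=1, Q=1, R=0, S=1}.
          branch 2.1.2 (add not S):
            × closes — contains both S and not S.
      branch 2.2 (add not (P iff S)):
        not (R and S): β-rule — branch into not R  //  not S.
          branch 2.2.1 (add not R):
            (not P or P): β-rule — branch into not P  //  P.
              branch 2.2.1.1 (add not P):
                not (P iff S): β-rule — branch into P, not S  //  not P, S.
                  branch 2.2.1.1.1 (add P, not S):
                    × closes — contains both P and not P.
                  branch 2.2.1.1.2 (add not P, S):
                    ○ open, literals {P=0, Q=1, R=0, S=1}.
              branch 2.2.1.2 (add P):
                not (P iff S): β-rule — branch into P, not S  //  not P, S.
                  branch 2.2.1.2.1 (add P, not S):
                    × closes — contains both S and not S.
                  branch 2.2.1.2.2 (add not P, S):
                    × closes — contains both P and not P.
          branch 2.2.2 (add not S):
            × closes — contains both S and not S.
11 branches closed, 5 open.
An open branch gives a countermodel: Q=1, R=0, S=1 (unmentioned atoms arbitrary); the premises hold there but the conclusion fails.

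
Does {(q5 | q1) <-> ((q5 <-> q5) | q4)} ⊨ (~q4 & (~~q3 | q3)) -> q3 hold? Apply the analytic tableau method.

Initial set: {T ((q5 | q1) <-> ((q5 <-> q5) | q4)); F ((~q4 & (~~q3 | q3)) -> q3)}.
F ((~q4 & (~~q3 | q3)) -> q3): α-rule — add T (~q4 & (~~q3 | q3)), F q3.
T (~q4 & (~~q3 | q3)): α-rule — add T ~q4, T (~~q3 | q3).
T ((q5 | q1) <-> ((q5 <-> q5) | q4)): β-rule — branch into T (q5 | q1), T ((q5 <-> q5) | q4)  //  F (q5 | q1), F ((q5 <-> q5) | q4).
  branch 1 (add T (q5 | q1), T ((q5 <-> q5) | q4)):
    T (~~q3 | q3): β-rule — branch into T ~~q3  //  T q3.
      branch 1.1 (add T ~~q3):
        T ~~q3: drop double negation, giving T q3.
        × closes — contains both q3 and ~q3.
      branch 1.2 (add T q3):
        × closes — contains both q3 and ~q3.
  branch 2 (add F (q5 | q1), F ((q5 <-> q5) | q4)):
    F (q5 | q1): α-rule — add F q5, F q1.
    F ((q5 <-> q5) | q4): α-rule — add F (q5 <-> q5), F q4.
    T (~~q3 | q3): β-rule — branch into T ~~q3  //  T q3.
      branch 2.1 (add T ~~q3):
        T ~~q3: drop double negation, giving T q3.
        × closes — contains both q3 and ~q3.
      branch 2.2 (add T q3):
        × closes — contains both q3 and ~q3.
All 4 branches close.
Every branch closed, so the premises entail the conclusion.

Yes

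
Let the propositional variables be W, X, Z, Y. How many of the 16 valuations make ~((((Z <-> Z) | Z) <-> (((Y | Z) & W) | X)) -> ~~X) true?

Initial set: {~((((Z <-> Z) | Z) <-> (((Y | Z) & W) | X)) -> ~~X)}.
~((((Z <-> Z) | Z) <-> (((Y | Z) & W) | X)) -> ~~X): α-rule — add (((Z <-> Z) | Z) <-> (((Y | Z) & W) | X)), ~~~X.
~~~X: drop double negation, giving ~X.
(((Z <-> Z) | Z) <-> (((Y | Z) & W) | X)): β-rule — branch into ((Z <-> Z) | Z), (((Y | Z) & W) | X)  //  ~((Z <-> Z) | Z), ~(((Y | Z) & W) | X).
  branch 1 (add ((Z <-> Z) | Z), (((Y | Z) & W) | X)):
    ((Z <-> Z) | Z): β-rule — branch into (Z <-> Z)  //  Z.
      branch 1.1 (add (Z <-> Z)):
        (((Y | Z) & W) | X): β-rule — branch into ((Y | Z) & W)  //  X.
          branch 1.1.1 (add ((Y | Z) & W)):
            ((Y | Z) & W): α-rule — add (Y | Z), W.
            (Z <-> Z): β-rule — branch into Z, Z  //  ~Z, ~Z.
              branch 1.1.1.1 (add Z, Z):
                (Y | Z): β-rule — branch into Y  //  Z.
                  branch 1.1.1.1.1 (add Y):
                    ○ open, literals {W=1, X=0, Y=1, Z=1}.
                  branch 1.1.1.1.2 (add Z):
                    ○ open, literals {W=1, X=0, Z=1}.
              branch 1.1.1.2 (add ~Z, ~Z):
                (Y | Z): β-rule — branch into Y  //  Z.
                  branch 1.1.1.2.1 (add Y):
                    ○ open, literals {W=1, X=0, Y=1, Z=0}.
                  branch 1.1.1.2.2 (add Z):
                    × closes — contains both Z and ~Z.
          branch 1.1.2 (add X):
            × closes — contains both X and ~X.
      branch 1.2 (add Z):
        (((Y | Z) & W) | X): β-rule — branch into ((Y | Z) & W)  //  X.
          branch 1.2.1 (add ((Y | Z) & W)):
            ((Y | Z) & W): α-rule — add (Y | Z), W.
            (Y | Z): β-rule — branch into Y  //  Z.
              branch 1.2.1.1 (add Y):
                ○ open, literals {W=1, X=0, Y=1, Z=1}.
              branch 1.2.1.2 (add Z):
                ○ open, literals {W=1, X=0, Z=1}.
          branch 1.2.2 (add X):
            × closes — contains both X and ~X.
  branch 2 (add ~((Z <-> Z) | Z), ~(((Y | Z) & W) | X)):
    ~((Z <-> Z) | Z): α-rule — add ~(Z <-> Z), ~Z.
    ~(((Y | Z) & W) | X): α-rule — add ~((Y | Z) & W), ~X.
    ~(Z <-> Z): β-rule — branch into Z, ~Z  //  ~Z, Z.
      branch 2.1 (add Z, ~Z):
        × closes — contains both Z and ~Z.
      branch 2.2 (add ~Z, Z):
        × closes — contains both Z and ~Z.
5 branches closed, 5 open.
Each open branch fixes some atoms; the unmentioned ones are free. Counting distinct full assignments: branch {W=1, X=0, Y=1, Z=1} (none free) contributes 1 new; branch {W=1, X=0, Z=1} (Y) contributes 1 new; branch {W=1, X=0, Y=1, Z=0} (none free) contributes 1 new; branch {W=1, X=0, Y=1, Z=1} (none free) contributes 0 new; branch {W=1, X=0, Z=1} (Y) contributes 0 new. Total: 3.

3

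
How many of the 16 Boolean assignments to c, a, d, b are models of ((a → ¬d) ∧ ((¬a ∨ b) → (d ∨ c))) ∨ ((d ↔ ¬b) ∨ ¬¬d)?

15

Initial set: {(((a → ¬d) ∧ ((¬a ∨ b) → (d ∨ c))) ∨ ((d ↔ ¬b) ∨ ¬¬d))}.
(((a → ¬d) ∧ ((¬a ∨ b) → (d ∨ c))) ∨ ((d ↔ ¬b) ∨ ¬¬d)): β-rule — branch into ((a → ¬d) ∧ ((¬a ∨ b) → (d ∨ c)))  //  ((d ↔ ¬b) ∨ ¬¬d).
  branch 1 (add ((a → ¬d) ∧ ((¬a ∨ b) → (d ∨ c)))):
    ((a → ¬d) ∧ ((¬a ∨ b) → (d ∨ c))): α-rule — add (a → ¬d), ((¬a ∨ b) → (d ∨ c)).
    (a → ¬d): β-rule — branch into ¬a  //  ¬d.
      branch 1.1 (add ¬a):
        ((¬a ∨ b) → (d ∨ c)): β-rule — branch into ¬(¬a ∨ b)  //  (d ∨ c).
          branch 1.1.1 (add ¬(¬a ∨ b)):
            ¬(¬a ∨ b): α-rule — add ¬¬a, ¬b.
            × closes — contains both a and ¬a.
          branch 1.1.2 (add (d ∨ c)):
            (d ∨ c): β-rule — branch into d  //  c.
              branch 1.1.2.1 (add d):
                ○ open, literals {a=0, d=1}.
              branch 1.1.2.2 (add c):
                ○ open, literals {a=0, c=1}.
      branch 1.2 (add ¬d):
        ((¬a ∨ b) → (d ∨ c)): β-rule — branch into ¬(¬a ∨ b)  //  (d ∨ c).
          branch 1.2.1 (add ¬(¬a ∨ b)):
            ¬(¬a ∨ b): α-rule — add ¬¬a, ¬b.
            ○ open, literals {a=1, b=0, d=0}.
          branch 1.2.2 (add (d ∨ c)):
            (d ∨ c): β-rule — branch into d  //  c.
              branch 1.2.2.1 (add d):
                × closes — contains both d and ¬d.
              branch 1.2.2.2 (add c):
                ○ open, literals {c=1, d=0}.
  branch 2 (add ((d ↔ ¬b) ∨ ¬¬d)):
    ((d ↔ ¬b) ∨ ¬¬d): β-rule — branch into (d ↔ ¬b)  //  ¬¬d.
      branch 2.1 (add (d ↔ ¬b)):
        (d ↔ ¬b): β-rule — branch into d, ¬b  //  ¬d, ¬¬b.
          branch 2.1.1 (add d, ¬b):
            ○ open, literals {b=0, d=1}.
          branch 2.1.2 (add ¬d, ¬¬b):
            ○ open, literals {b=1, d=0}.
      branch 2.2 (add ¬¬d):
        ¬¬d: drop double negation, giving d.
        ○ open, literals {d=1}.
2 branches closed, 7 open.
Each open branch fixes some atoms; the unmentioned ones are free. Counting distinct full assignments: branch {a=0, d=1} (c, b) contributes 4 new; branch {a=0, c=1} (d, b) contributes 2 new; branch {a=1, b=0, d=0} (c) contributes 2 new; branch {c=1, d=0} (a, b) contributes 1 new; branch {b=0, d=1} (c, a) contributes 2 new; branch {b=1, d=0} (c, a) contributes 2 new; branch {d=1} (c, a, b) contributes 2 new. Total: 15.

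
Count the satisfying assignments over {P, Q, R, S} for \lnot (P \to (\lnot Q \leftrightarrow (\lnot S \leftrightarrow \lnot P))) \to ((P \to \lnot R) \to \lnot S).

15

Initial set: {(\lnot (P \to (\lnot Q \leftrightarrow (\lnot S \leftrightarrow \lnot P))) \to ((P \to \lnot R) \to \lnot S))}.
(\lnot (P \to (\lnot Q \leftrightarrow (\lnot S \leftrightarrow \lnot P))) \to ((P \to \lnot R) \to \lnot S)): β-rule — branch into \lnot \lnot (P \to (\lnot Q \leftrightarrow (\lnot S \leftrightarrow \lnot P)))  //  ((P \to \lnot R) \to \lnot S).
  branch 1 (add \lnot \lnot (P \to (\lnot Q \leftrightarrow (\lnot S \leftrightarrow \lnot P)))):
    \lnot \lnot (P \to (\lnot Q \leftrightarrow (\lnot S \leftrightarrow \lnot P))): β-rule — branch into \lnot P  //  (\lnot Q \leftrightarrow (\lnot S \leftrightarrow \lnot P)).
      branch 1.1 (add \lnot P):
        ○ open, literals {P=false}.
      branch 1.2 (add (\lnot Q \leftrightarrow (\lnot S \leftrightarrow \lnot P))):
        (\lnot Q \leftrightarrow (\lnot S \leftrightarrow \lnot P)): β-rule — branch into \lnot Q, (\lnot S \leftrightarrow \lnot P)  //  \lnot \lnot Q, \lnot (\lnot S \leftrightarrow \lnot P).
          branch 1.2.1 (add \lnot Q, (\lnot S \leftrightarrow \lnot P)):
            (\lnot S \leftrightarrow \lnot P): β-rule — branch into \lnot S, \lnot P  //  \lnot \lnot S, \lnot \lnot P.
              branch 1.2.1.1 (add \lnot S, \lnot P):
                ○ open, literals {P=false, Q=false, S=false}.
              branch 1.2.1.2 (add \lnot \lnot S, \lnot \lnot P):
                ○ open, literals {P=true, Q=false, S=true}.
          branch 1.2.2 (add \lnot \lnot Q, \lnot (\lnot S \leftrightarrow \lnot P)):
            \lnot (\lnot S \leftrightarrow \lnot P): β-rule — branch into \lnot S, \lnot \lnot P  //  \lnot \lnot S, \lnot P.
              branch 1.2.2.1 (add \lnot S, \lnot \lnot P):
                ○ open, literals {P=true, Q=true, S=false}.
              branch 1.2.2.2 (add \lnot \lnot S, \lnot P):
                ○ open, literals {P=false, Q=true, S=true}.
  branch 2 (add ((P \to \lnot R) \to \lnot S)):
    ((P \to \lnot R) \to \lnot S): β-rule — branch into \lnot (P \to \lnot R)  //  \lnot S.
      branch 2.1 (add \lnot (P \to \lnot R)):
        \lnot (P \to \lnot R): α-rule — add P, \lnot \lnot R.
        ○ open, literals {P=true, R=true}.
      branch 2.2 (add \lnot S):
        ○ open, literals {S=false}.
0 branches closed, 7 open.
Each open branch fixes some atoms; the unmentioned ones are free. Counting distinct full assignments: branch {P=false} (Q, R, S) contributes 8 new; branch {P=false, Q=false, S=false} (R) contributes 0 new; branch {P=true, Q=false, S=true} (R) contributes 2 new; branch {P=true, Q=true, S=false} (R) contributes 2 new; branch {P=false, Q=true, S=true} (R) contributes 0 new; branch {P=true, R=true} (Q, S) contributes 2 new; branch {S=false} (P, Q, R) contributes 1 new. Total: 15.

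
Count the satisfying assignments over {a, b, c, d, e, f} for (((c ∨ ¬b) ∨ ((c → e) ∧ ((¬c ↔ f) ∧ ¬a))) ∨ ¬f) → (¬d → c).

50

Initial set: {T ((((c ∨ ¬b) ∨ ((c → e) ∧ ((¬c ↔ f) ∧ ¬a))) ∨ ¬f) → (¬d → c))}.
T ((((c ∨ ¬b) ∨ ((c → e) ∧ ((¬c ↔ f) ∧ ¬a))) ∨ ¬f) → (¬d → c)): β-rule — branch into F (((c ∨ ¬b) ∨ ((c → e) ∧ ((¬c ↔ f) ∧ ¬a))) ∨ ¬f)  //  T (¬d → c).
  branch 1 (add F (((c ∨ ¬b) ∨ ((c → e) ∧ ((¬c ↔ f) ∧ ¬a))) ∨ ¬f)):
    F (((c ∨ ¬b) ∨ ((c → e) ∧ ((¬c ↔ f) ∧ ¬a))) ∨ ¬f): α-rule — add F ((c ∨ ¬b) ∨ ((c → e) ∧ ((¬c ↔ f) ∧ ¬a))), F ¬f.
    F ((c ∨ ¬b) ∨ ((c → e) ∧ ((¬c ↔ f) ∧ ¬a))): α-rule — add F (c ∨ ¬b), F ((c → e) ∧ ((¬c ↔ f) ∧ ¬a)).
    F (c ∨ ¬b): α-rule — add F c, F ¬b.
    F ((c → e) ∧ ((¬c ↔ f) ∧ ¬a)): β-rule — branch into F (c → e)  //  F ((¬c ↔ f) ∧ ¬a).
      branch 1.1 (add F (c → e)):
        F (c → e): α-rule — add T c, F e.
        × closes — contains both c and ¬c.
      branch 1.2 (add F ((¬c ↔ f) ∧ ¬a)):
        F ((¬c ↔ f) ∧ ¬a): β-rule — branch into F (¬c ↔ f)  //  F ¬a.
          branch 1.2.1 (add F (¬c ↔ f)):
            F (¬c ↔ f): β-rule — branch into T ¬c, F f  //  F ¬c, T f.
              branch 1.2.1.1 (add T ¬c, F f):
                × closes — contains both f and ¬f.
              branch 1.2.1.2 (add F ¬c, T f):
                × closes — contains both c and ¬c.
          branch 1.2.2 (add F ¬a):
            ○ open, literals {a=true, b=true, c=false, f=true}.
  branch 2 (add T (¬d → c)):
    T (¬d → c): β-rule — branch into F ¬d  //  T c.
      branch 2.1 (add F ¬d):
        ○ open, literals {d=true}.
      branch 2.2 (add T c):
        ○ open, literals {c=true}.
3 branches closed, 3 open.
Each open branch fixes some atoms; the unmentioned ones are free. Counting distinct full assignments: branch {a=true, b=true, c=false, f=true} (d, e) contributes 4 new; branch {d=true} (a, b, c, e, f) contributes 30 new; branch {c=true} (a, b, d, e, f) contributes 16 new. Total: 50.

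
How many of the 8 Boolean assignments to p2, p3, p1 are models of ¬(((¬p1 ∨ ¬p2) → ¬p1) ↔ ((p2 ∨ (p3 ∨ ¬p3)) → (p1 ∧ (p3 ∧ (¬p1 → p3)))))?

6

Initial set: {¬(((¬p1 ∨ ¬p2) → ¬p1) ↔ ((p2 ∨ (p3 ∨ ¬p3)) → (p1 ∧ (p3 ∧ (¬p1 → p3)))))}.
¬(((¬p1 ∨ ¬p2) → ¬p1) ↔ ((p2 ∨ (p3 ∨ ¬p3)) → (p1 ∧ (p3 ∧ (¬p1 → p3))))): β-rule — branch into ((¬p1 ∨ ¬p2) → ¬p1), ¬((p2 ∨ (p3 ∨ ¬p3)) → (p1 ∧ (p3 ∧ (¬p1 → p3))))  //  ¬((¬p1 ∨ ¬p2) → ¬p1), ((p2 ∨ (p3 ∨ ¬p3)) → (p1 ∧ (p3 ∧ (¬p1 → p3)))).
  branch 1 (add ((¬p1 ∨ ¬p2) → ¬p1), ¬((p2 ∨ (p3 ∨ ¬p3)) → (p1 ∧ (p3 ∧ (¬p1 → p3))))):
    ¬((p2 ∨ (p3 ∨ ¬p3)) → (p1 ∧ (p3 ∧ (¬p1 → p3)))): α-rule — add (p2 ∨ (p3 ∨ ¬p3)), ¬(p1 ∧ (p3 ∧ (¬p1 → p3))).
    ((¬p1 ∨ ¬p2) → ¬p1): β-rule — branch into ¬(¬p1 ∨ ¬p2)  //  ¬p1.
      branch 1.1 (add ¬(¬p1 ∨ ¬p2)):
        ¬(¬p1 ∨ ¬p2): α-rule — add ¬¬p1, ¬¬p2.
        (p2 ∨ (p3 ∨ ¬p3)): β-rule — branch into p2  //  (p3 ∨ ¬p3).
          branch 1.1.1 (add p2):
            ¬(p1 ∧ (p3 ∧ (¬p1 → p3))): β-rule — branch into ¬p1  //  ¬(p3 ∧ (¬p1 → p3)).
              branch 1.1.1.1 (add ¬p1):
                × closes — contains both p1 and ¬p1.
              branch 1.1.1.2 (add ¬(p3 ∧ (¬p1 → p3))):
                ¬(p3 ∧ (¬p1 → p3)): β-rule — branch into ¬p3  //  ¬(¬p1 → p3).
                  branch 1.1.1.2.1 (add ¬p3):
                    ○ open, literals {p1=true, p2=true, p3=false}.
                  branch 1.1.1.2.2 (add ¬(¬p1 → p3)):
                    ¬(¬p1 → p3): α-rule — add ¬p1, ¬p3.
                    × closes — contains both p1 and ¬p1.
          branch 1.1.2 (add (p3 ∨ ¬p3)):
            ¬(p1 ∧ (p3 ∧ (¬p1 → p3))): β-rule — branch into ¬p1  //  ¬(p3 ∧ (¬p1 → p3)).
              branch 1.1.2.1 (add ¬p1):
                × closes — contains both p1 and ¬p1.
              branch 1.1.2.2 (add ¬(p3 ∧ (¬p1 → p3))):
                (p3 ∨ ¬p3): β-rule — branch into p3  //  ¬p3.
                  branch 1.1.2.2.1 (add p3):
                    ¬(p3 ∧ (¬p1 → p3)): β-rule — branch into ¬p3  //  ¬(¬p1 → p3).
                      branch 1.1.2.2.1.1 (add ¬p3):
                        × closes — contains both p3 and ¬p3.
                      branch 1.1.2.2.1.2 (add ¬(¬p1 → p3)):
                        ¬(¬p1 → p3): α-rule — add ¬p1, ¬p3.
                        × closes — contains both p1 and ¬p1.
                  branch 1.1.2.2.2 (add ¬p3):
                    ¬(p3 ∧ (¬p1 → p3)): β-rule — branch into ¬p3  //  ¬(¬p1 → p3).
                      branch 1.1.2.2.2.1 (add ¬p3):
                        ○ open, literals {p1=true, p2=true, p3=false}.
                      branch 1.1.2.2.2.2 (add ¬(¬p1 → p3)):
                        ¬(¬p1 → p3): α-rule — add ¬p1, ¬p3.
                        × closes — contains both p1 and ¬p1.
      branch 1.2 (add ¬p1):
        (p2 ∨ (p3 ∨ ¬p3)): β-rule — branch into p2  //  (p3 ∨ ¬p3).
          branch 1.2.1 (add p2):
            ¬(p1 ∧ (p3 ∧ (¬p1 → p3))): β-rule — branch into ¬p1  //  ¬(p3 ∧ (¬p1 → p3)).
              branch 1.2.1.1 (add ¬p1):
                ○ open, literals {p1=false, p2=true}.
              branch 1.2.1.2 (add ¬(p3 ∧ (¬p1 → p3))):
                ¬(p3 ∧ (¬p1 → p3)): β-rule — branch into ¬p3  //  ¬(¬p1 → p3).
                  branch 1.2.1.2.1 (add ¬p3):
                    ○ open, literals {p1=false, p2=true, p3=false}.
                  branch 1.2.1.2.2 (add ¬(¬p1 → p3)):
                    ¬(¬p1 → p3): α-rule — add ¬p1, ¬p3.
                    ○ open, literals {p1=false, p2=true, p3=false}.
          branch 1.2.2 (add (p3 ∨ ¬p3)):
            ¬(p1 ∧ (p3 ∧ (¬p1 → p3))): β-rule — branch into ¬p1  //  ¬(p3 ∧ (¬p1 → p3)).
              branch 1.2.2.1 (add ¬p1):
                (p3 ∨ ¬p3): β-rule — branch into p3  //  ¬p3.
                  branch 1.2.2.1.1 (add p3):
                    ○ open, literals {p1=false, p3=true}.
                  branch 1.2.2.1.2 (add ¬p3):
                    ○ open, literals {p1=false, p3=false}.
              branch 1.2.2.2 (add ¬(p3 ∧ (¬p1 → p3))):
                (p3 ∨ ¬p3): β-rule — branch into p3  //  ¬p3.
                  branch 1.2.2.2.1 (add p3):
                    ¬(p3 ∧ (¬p1 → p3)): β-rule — branch into ¬p3  //  ¬(¬p1 → p3).
                      branch 1.2.2.2.1.1 (add ¬p3):
                        × closes — contains both p3 and ¬p3.
                      branch 1.2.2.2.1.2 (add ¬(¬p1 → p3)):
                        ¬(¬p1 → p3): α-rule — add ¬p1, ¬p3.
                        × closes — contains both p3 and ¬p3.
                  branch 1.2.2.2.2 (add ¬p3):
                    ¬(p3 ∧ (¬p1 → p3)): β-rule — branch into ¬p3  //  ¬(¬p1 → p3).
                      branch 1.2.2.2.2.1 (add ¬p3):
                        ○ open, literals {p1=false, p3=false}.
                      branch 1.2.2.2.2.2 (add ¬(¬p1 → p3)):
                        ¬(¬p1 → p3): α-rule — add ¬p1, ¬p3.
                        ○ open, literals {p1=false, p3=false}.
  branch 2 (add ¬((¬p1 ∨ ¬p2) → ¬p1), ((p2 ∨ (p3 ∨ ¬p3)) → (p1 ∧ (p3 ∧ (¬p1 → p3))))):
    ¬((¬p1 ∨ ¬p2) → ¬p1): α-rule — add (¬p1 ∨ ¬p2), ¬¬p1.
    ((p2 ∨ (p3 ∨ ¬p3)) → (p1 ∧ (p3 ∧ (¬p1 → p3)))): β-rule — branch into ¬(p2 ∨ (p3 ∨ ¬p3))  //  (p1 ∧ (p3 ∧ (¬p1 → p3))).
      branch 2.1 (add ¬(p2 ∨ (p3 ∨ ¬p3))):
        ¬(p2 ∨ (p3 ∨ ¬p3)): α-rule — add ¬p2, ¬(p3 ∨ ¬p3).
        ¬(p3 ∨ ¬p3): α-rule — add ¬p3, ¬¬p3.
        × closes — contains both p3 and ¬p3.
      branch 2.2 (add (p1 ∧ (p3 ∧ (¬p1 → p3)))):
        (p1 ∧ (p3 ∧ (¬p1 → p3))): α-rule — add p1, (p3 ∧ (¬p1 → p3)).
        (p3 ∧ (¬p1 → p3)): α-rule — add p3, (¬p1 → p3).
        (¬p1 ∨ ¬p2): β-rule — branch into ¬p1  //  ¬p2.
          branch 2.2.1 (add ¬p1):
            × closes — contains both p1 and ¬p1.
          branch 2.2.2 (add ¬p2):
            (¬p1 → p3): β-rule — branch into ¬¬p1  //  p3.
              branch 2.2.2.1 (add ¬¬p1):
                ○ open, literals {p1=true, p2=false, p3=true}.
              branch 2.2.2.2 (add p3):
                ○ open, literals {p1=true, p2=false, p3=true}.
10 branches closed, 11 open.
Each open branch fixes some atoms; the unmentioned ones are free. Counting distinct full assignments: branch {p1=true, p2=true, p3=false} (none free) contributes 1 new; branch {p1=true, p2=true, p3=false} (none free) contributes 0 new; branch {p1=false, p2=true} (p3) contributes 2 new; branch {p1=false, p2=true, p3=false} (none free) contributes 0 new; branch {p1=false, p2=true, p3=false} (none free) contributes 0 new; branch {p1=false, p3=true} (p2) contributes 1 new; branch {p1=false, p3=false} (p2) contributes 1 new; branch {p1=false, p3=false} (p2) contributes 0 new; branch {p1=false, p3=false} (p2) contributes 0 new; branch {p1=true, p2=false, p3=true} (none free) contributes 1 new; branch {p1=true, p2=false, p3=true} (none free) contributes 0 new. Total: 6.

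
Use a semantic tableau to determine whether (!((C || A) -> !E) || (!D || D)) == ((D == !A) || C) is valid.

Not valid

Assume the negation and expand:
Initial set: {!((!((C || A) -> !E) || (!D || D)) == ((D == !A) || C))}.
!((!((C || A) -> !E) || (!D || D)) == ((D == !A) || C)): β-rule — branch into (!((C || A) -> !E) || (!D || D)), !((D == !A) || C)  //  !(!((C || A) -> !E) || (!D || D)), ((D == !A) || C).
  branch 1 (add (!((C || A) -> !E) || (!D || D)), !((D == !A) || C)):
    !((D == !A) || C): α-rule — add !(D == !A), !C.
    (!((C || A) -> !E) || (!D || D)): β-rule — branch into !((C || A) -> !E)  //  (!D || D).
      branch 1.1 (add !((C || A) -> !E)):
        !((C || A) -> !E): α-rule — add (C || A), !!E.
        !(D == !A): β-rule — branch into D, !!A  //  !D, !A.
          branch 1.1.1 (add D, !!A):
            (C || A): β-rule — branch into C  //  A.
              branch 1.1.1.1 (add C):
                × closes — contains both C and !C.
              branch 1.1.1.2 (add A):
                ○ open, literals {A=true, C=false, D=true, E=true}.
          branch 1.1.2 (add !D, !A):
            (C || A): β-rule — branch into C  //  A.
              branch 1.1.2.1 (add C):
                × closes — contains both C and !C.
              branch 1.1.2.2 (add A):
                × closes — contains both A and !A.
      branch 1.2 (add (!D || D)):
        !(D == !A): β-rule — branch into D, !!A  //  !D, !A.
          branch 1.2.1 (add D, !!A):
            (!D || D): β-rule — branch into !D  //  D.
              branch 1.2.1.1 (add !D):
                × closes — contains both D and !D.
              branch 1.2.1.2 (add D):
                ○ open, literals {A=true, C=false, D=true}.
          branch 1.2.2 (add !D, !A):
            (!D || D): β-rule — branch into !D  //  D.
              branch 1.2.2.1 (add !D):
                ○ open, literals {A=false, C=false, D=false}.
              branch 1.2.2.2 (add D):
                × closes — contains both D and !D.
  branch 2 (add !(!((C || A) -> !E) || (!D || D)), ((D == !A) || C)):
    !(!((C || A) -> !E) || (!D || D)): α-rule — add !!((C || A) -> !E), !(!D || D).
    !(!D || D): α-rule — add !!D, !D.
    × closes — contains both D and !D.
6 branches closed, 3 open.
An open branch gives a countermodel: A=true, C=false, D=true, E=true (unmentioned atoms arbitrary); under it the original formula is false.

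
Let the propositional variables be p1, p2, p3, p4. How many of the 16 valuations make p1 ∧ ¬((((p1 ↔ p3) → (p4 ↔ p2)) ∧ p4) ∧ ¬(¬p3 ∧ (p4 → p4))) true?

Initial set: {(p1 ∧ ¬((((p1 ↔ p3) → (p4 ↔ p2)) ∧ p4) ∧ ¬(¬p3 ∧ (p4 → p4))))}.
(p1 ∧ ¬((((p1 ↔ p3) → (p4 ↔ p2)) ∧ p4) ∧ ¬(¬p3 ∧ (p4 → p4)))): α-rule — add p1, ¬((((p1 ↔ p3) → (p4 ↔ p2)) ∧ p4) ∧ ¬(¬p3 ∧ (p4 → p4))).
¬((((p1 ↔ p3) → (p4 ↔ p2)) ∧ p4) ∧ ¬(¬p3 ∧ (p4 → p4))): β-rule — branch into ¬(((p1 ↔ p3) → (p4 ↔ p2)) ∧ p4)  //  ¬¬(¬p3 ∧ (p4 → p4)).
  branch 1 (add ¬(((p1 ↔ p3) → (p4 ↔ p2)) ∧ p4)):
    ¬(((p1 ↔ p3) → (p4 ↔ p2)) ∧ p4): β-rule — branch into ¬((p1 ↔ p3) → (p4 ↔ p2))  //  ¬p4.
      branch 1.1 (add ¬((p1 ↔ p3) → (p4 ↔ p2))):
        ¬((p1 ↔ p3) → (p4 ↔ p2)): α-rule — add (p1 ↔ p3), ¬(p4 ↔ p2).
        (p1 ↔ p3): β-rule — branch into p1, p3  //  ¬p1, ¬p3.
          branch 1.1.1 (add p1, p3):
            ¬(p4 ↔ p2): β-rule — branch into p4, ¬p2  //  ¬p4, p2.
              branch 1.1.1.1 (add p4, ¬p2):
                ○ open, literals {p1=T, p2=F, p3=T, p4=T}.
              branch 1.1.1.2 (add ¬p4, p2):
                ○ open, literals {p1=T, p2=T, p3=T, p4=F}.
          branch 1.1.2 (add ¬p1, ¬p3):
            × closes — contains both p1 and ¬p1.
      branch 1.2 (add ¬p4):
        ○ open, literals {p1=T, p4=F}.
  branch 2 (add ¬¬(¬p3 ∧ (p4 → p4))):
    ¬¬(¬p3 ∧ (p4 → p4)): α-rule — add ¬p3, (p4 → p4).
    (p4 → p4): β-rule — branch into ¬p4  //  p4.
      branch 2.1 (add ¬p4):
        ○ open, literals {p1=T, p3=F, p4=F}.
      branch 2.2 (add p4):
        ○ open, literals {p1=T, p3=F, p4=T}.
1 branch closed, 5 open.
Each open branch fixes some atoms; the unmentioned ones are free. Counting distinct full assignments: branch {p1=T, p2=F, p3=T, p4=T} (none free) contributes 1 new; branch {p1=T, p2=T, p3=T, p4=F} (none free) contributes 1 new; branch {p1=T, p4=F} (p2, p3) contributes 3 new; branch {p1=T, p3=F, p4=F} (p2) contributes 0 new; branch {p1=T, p3=F, p4=T} (p2) contributes 2 new. Total: 7.

7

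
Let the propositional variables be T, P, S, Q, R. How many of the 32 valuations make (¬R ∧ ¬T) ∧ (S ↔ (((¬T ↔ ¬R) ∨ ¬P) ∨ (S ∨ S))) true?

Initial set: {T ((¬R ∧ ¬T) ∧ (S ↔ (((¬T ↔ ¬R) ∨ ¬P) ∨ (S ∨ S))))}.
T ((¬R ∧ ¬T) ∧ (S ↔ (((¬T ↔ ¬R) ∨ ¬P) ∨ (S ∨ S)))): α-rule — add T (¬R ∧ ¬T), T (S ↔ (((¬T ↔ ¬R) ∨ ¬P) ∨ (S ∨ S))).
T (¬R ∧ ¬T): α-rule — add T ¬R, T ¬T.
T (S ↔ (((¬T ↔ ¬R) ∨ ¬P) ∨ (S ∨ S))): β-rule — branch into T S, T (((¬T ↔ ¬R) ∨ ¬P) ∨ (S ∨ S))  //  F S, F (((¬T ↔ ¬R) ∨ ¬P) ∨ (S ∨ S)).
  branch 1 (add T S, T (((¬T ↔ ¬R) ∨ ¬P) ∨ (S ∨ S))):
    T (((¬T ↔ ¬R) ∨ ¬P) ∨ (S ∨ S)): β-rule — branch into T ((¬T ↔ ¬R) ∨ ¬P)  //  T (S ∨ S).
      branch 1.1 (add T ((¬T ↔ ¬R) ∨ ¬P)):
        T ((¬T ↔ ¬R) ∨ ¬P): β-rule — branch into T (¬T ↔ ¬R)  //  T ¬P.
          branch 1.1.1 (add T (¬T ↔ ¬R)):
            T (¬T ↔ ¬R): β-rule — branch into T ¬T, T ¬R  //  F ¬T, F ¬R.
              branch 1.1.1.1 (add T ¬T, T ¬R):
                ○ open, literals {R=0, S=1, T=0}.
              branch 1.1.1.2 (add F ¬T, F ¬R):
                × closes — contains both T and ¬T.
          branch 1.1.2 (add T ¬P):
            ○ open, literals {P=0, R=0, S=1, T=0}.
      branch 1.2 (add T (S ∨ S)):
        T (S ∨ S): β-rule — branch into T S  //  T S.
          branch 1.2.1 (add T S):
            ○ open, literals {R=0, S=1, T=0}.
          branch 1.2.2 (add T S):
            ○ open, literals {R=0, S=1, T=0}.
  branch 2 (add F S, F (((¬T ↔ ¬R) ∨ ¬P) ∨ (S ∨ S))):
    F (((¬T ↔ ¬R) ∨ ¬P) ∨ (S ∨ S)): α-rule — add F ((¬T ↔ ¬R) ∨ ¬P), F (S ∨ S).
    F ((¬T ↔ ¬R) ∨ ¬P): α-rule — add F (¬T ↔ ¬R), F ¬P.
    F (S ∨ S): α-rule — add F S, F S.
    F (¬T ↔ ¬R): β-rule — branch into T ¬T, F ¬R  //  F ¬T, T ¬R.
      branch 2.1 (add T ¬T, F ¬R):
        × closes — contains both R and ¬R.
      branch 2.2 (add F ¬T, T ¬R):
        × closes — contains both T and ¬T.
3 branches closed, 4 open.
Each open branch fixes some atoms; the unmentioned ones are free. Counting distinct full assignments: branch {R=0, S=1, T=0} (P, Q) contributes 4 new; branch {P=0, R=0, S=1, T=0} (Q) contributes 0 new; branch {R=0, S=1, T=0} (P, Q) contributes 0 new; branch {R=0, S=1, T=0} (P, Q) contributes 0 new. Total: 4.

4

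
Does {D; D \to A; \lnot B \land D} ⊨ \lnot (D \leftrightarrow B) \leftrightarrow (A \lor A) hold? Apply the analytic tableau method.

Initial set: {D; (D \to A); (\lnot B \land D); \lnot (\lnot (D \leftrightarrow B) \leftrightarrow (A \lor A))}.
(\lnot B \land D): α-rule — add \lnot B, D.
(D \to A): β-rule — branch into \lnot D  //  A.
  branch 1 (add \lnot D):
    × closes — contains both D and \lnot D.
  branch 2 (add A):
    \lnot (\lnot (D \leftrightarrow B) \leftrightarrow (A \lor A)): β-rule — branch into \lnot (D \leftrightarrow B), \lnot (A \lor A)  //  \lnot \lnot (D \leftrightarrow B), (A \lor A).
      branch 2.1 (add \lnot (D \leftrightarrow B), \lnot (A \lor A)):
        \lnot (A \lor A): α-rule — add \lnot A, \lnot A.
        × closes — contains both A and \lnot A.
      branch 2.2 (add \lnot \lnot (D \leftrightarrow B), (A \lor A)):
        \lnot \lnot (D \leftrightarrow B): β-rule — branch into D, B  //  \lnot D, \lnot B.
          branch 2.2.1 (add D, B):
            × closes — contains both B and \lnot B.
          branch 2.2.2 (add \lnot D, \lnot B):
            × closes — contains both D and \lnot D.
All 4 branches close.
Every branch closed, so the premises entail the conclusion.

Yes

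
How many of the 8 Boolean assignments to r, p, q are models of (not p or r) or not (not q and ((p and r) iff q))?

Initial set: {T ((not p or r) or not (not q and ((p and r) iff q)))}.
T ((not p or r) or not (not q and ((p and r) iff q))): β-rule — branch into T (not p or r)  //  T not (not q and ((p and r) iff q)).
  branch 1 (add T (not p or r)):
    T (not p or r): β-rule — branch into T not p  //  T r.
      branch 1.1 (add T not p):
        ○ open, literals {p=0}.
      branch 1.2 (add T r):
        ○ open, literals {r=1}.
  branch 2 (add T not (not q and ((p and r) iff q))):
    T not (not q and ((p and r) iff q)): β-rule — branch into F not q  //  F ((p and r) iff q).
      branch 2.1 (add F not q):
        ○ open, literals {q=1}.
      branch 2.2 (add F ((p and r) iff q)):
        F ((p and r) iff q): β-rule — branch into T (p and r), F q  //  F (p and r), T q.
          branch 2.2.1 (add T (p and r), F q):
            T (p and r): α-rule — add T p, T r.
            ○ open, literals {p=1, q=0, r=1}.
          branch 2.2.2 (add F (p and r), T q):
            F (p and r): β-rule — branch into F p  //  F r.
              branch 2.2.2.1 (add F p):
                ○ open, literals {p=0, q=1}.
              branch 2.2.2.2 (add F r):
                ○ open, literals {q=1, r=0}.
0 branches closed, 6 open.
Each open branch fixes some atoms; the unmentioned ones are free. Counting distinct full assignments: branch {p=0} (r, q) contributes 4 new; branch {r=1} (p, q) contributes 2 new; branch {q=1} (r, p) contributes 1 new; branch {p=1, q=0, r=1} (none free) contributes 0 new; branch {p=0, q=1} (r) contributes 0 new; branch {q=1, r=0} (p) contributes 0 new. Total: 7.

7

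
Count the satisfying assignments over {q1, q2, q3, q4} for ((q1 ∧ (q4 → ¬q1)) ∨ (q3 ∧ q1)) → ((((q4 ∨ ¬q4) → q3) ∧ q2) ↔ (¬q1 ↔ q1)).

14

Initial set: {(((q1 ∧ (q4 → ¬q1)) ∨ (q3 ∧ q1)) → ((((q4 ∨ ¬q4) → q3) ∧ q2) ↔ (¬q1 ↔ q1)))}.
(((q1 ∧ (q4 → ¬q1)) ∨ (q3 ∧ q1)) → ((((q4 ∨ ¬q4) → q3) ∧ q2) ↔ (¬q1 ↔ q1))): β-rule — branch into ¬((q1 ∧ (q4 → ¬q1)) ∨ (q3 ∧ q1))  //  ((((q4 ∨ ¬q4) → q3) ∧ q2) ↔ (¬q1 ↔ q1)).
  branch 1 (add ¬((q1 ∧ (q4 → ¬q1)) ∨ (q3 ∧ q1))):
    ¬((q1 ∧ (q4 → ¬q1)) ∨ (q3 ∧ q1)): α-rule — add ¬(q1 ∧ (q4 → ¬q1)), ¬(q3 ∧ q1).
    ¬(q1 ∧ (q4 → ¬q1)): β-rule — branch into ¬q1  //  ¬(q4 → ¬q1).
      branch 1.1 (add ¬q1):
        ¬(q3 ∧ q1): β-rule — branch into ¬q3  //  ¬q1.
          branch 1.1.1 (add ¬q3):
            ○ open, literals {q1=F, q3=F}.
          branch 1.1.2 (add ¬q1):
            ○ open, literals {q1=F}.
      branch 1.2 (add ¬(q4 → ¬q1)):
        ¬(q4 → ¬q1): α-rule — add q4, ¬¬q1.
        ¬(q3 ∧ q1): β-rule — branch into ¬q3  //  ¬q1.
          branch 1.2.1 (add ¬q3):
            ○ open, literals {q1=T, q3=F, q4=T}.
          branch 1.2.2 (add ¬q1):
            × closes — contains both q1 and ¬q1.
  branch 2 (add ((((q4 ∨ ¬q4) → q3) ∧ q2) ↔ (¬q1 ↔ q1))):
    ((((q4 ∨ ¬q4) → q3) ∧ q2) ↔ (¬q1 ↔ q1)): β-rule — branch into (((q4 ∨ ¬q4) → q3) ∧ q2), (¬q1 ↔ q1)  //  ¬(((q4 ∨ ¬q4) → q3) ∧ q2), ¬(¬q1 ↔ q1).
      branch 2.1 (add (((q4 ∨ ¬q4) → q3) ∧ q2), (¬q1 ↔ q1)):
        (((q4 ∨ ¬q4) → q3) ∧ q2): α-rule — add ((q4 ∨ ¬q4) → q3), q2.
        (¬q1 ↔ q1): β-rule — branch into ¬q1, q1  //  ¬¬q1, ¬q1.
          branch 2.1.1 (add ¬q1, q1):
            × closes — contains both q1 and ¬q1.
          branch 2.1.2 (add ¬¬q1, ¬q1):
            × closes — contains both q1 and ¬q1.
      branch 2.2 (add ¬(((q4 ∨ ¬q4) → q3) ∧ q2), ¬(¬q1 ↔ q1)):
        ¬(((q4 ∨ ¬q4) → q3) ∧ q2): β-rule — branch into ¬((q4 ∨ ¬q4) → q3)  //  ¬q2.
          branch 2.2.1 (add ¬((q4 ∨ ¬q4) → q3)):
            ¬((q4 ∨ ¬q4) → q3): α-rule — add (q4 ∨ ¬q4), ¬q3.
            ¬(¬q1 ↔ q1): β-rule — branch into ¬q1, ¬q1  //  ¬¬q1, q1.
              branch 2.2.1.1 (add ¬q1, ¬q1):
                (q4 ∨ ¬q4): β-rule — branch into q4  //  ¬q4.
                  branch 2.2.1.1.1 (add q4):
                    ○ open, literals {q1=F, q3=F, q4=T}.
                  branch 2.2.1.1.2 (add ¬q4):
                    ○ open, literals {q1=F, q3=F, q4=F}.
              branch 2.2.1.2 (add ¬¬q1, q1):
                (q4 ∨ ¬q4): β-rule — branch into q4  //  ¬q4.
                  branch 2.2.1.2.1 (add q4):
                    ○ open, literals {q1=T, q3=F, q4=T}.
                  branch 2.2.1.2.2 (add ¬q4):
                    ○ open, literals {q1=T, q3=F, q4=F}.
          branch 2.2.2 (add ¬q2):
            ¬(¬q1 ↔ q1): β-rule — branch into ¬q1, ¬q1  //  ¬¬q1, q1.
              branch 2.2.2.1 (add ¬q1, ¬q1):
                ○ open, literals {q1=F, q2=F}.
              branch 2.2.2.2 (add ¬¬q1, q1):
                ○ open, literals {q1=T, q2=F}.
3 branches closed, 9 open.
Each open branch fixes some atoms; the unmentioned ones are free. Counting distinct full assignments: branch {q1=F, q3=F} (q2, q4) contributes 4 new; branch {q1=F} (q2, q3, q4) contributes 4 new; branch {q1=T, q3=F, q4=T} (q2) contributes 2 new; branch {q1=F, q3=F, q4=T} (q2) contributes 0 new; branch {q1=F, q3=F, q4=F} (q2) contributes 0 new; branch {q1=T, q3=F, q4=T} (q2) contributes 0 new; branch {q1=T, q3=F, q4=F} (q2) contributes 2 new; branch {q1=F, q2=F} (q3, q4) contributes 0 new; branch {q1=T, q2=F} (q3, q4) contributes 2 new. Total: 14.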